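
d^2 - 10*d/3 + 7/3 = (d - 7/3)*(d - 1)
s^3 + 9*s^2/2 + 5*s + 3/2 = (s + 1/2)*(s + 1)*(s + 3)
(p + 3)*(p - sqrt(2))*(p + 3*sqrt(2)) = p^3 + 2*sqrt(2)*p^2 + 3*p^2 - 6*p + 6*sqrt(2)*p - 18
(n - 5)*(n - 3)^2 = n^3 - 11*n^2 + 39*n - 45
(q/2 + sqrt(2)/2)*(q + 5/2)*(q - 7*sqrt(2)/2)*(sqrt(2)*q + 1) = sqrt(2)*q^4/2 - 2*q^3 + 5*sqrt(2)*q^3/4 - 19*sqrt(2)*q^2/4 - 5*q^2 - 95*sqrt(2)*q/8 - 7*q/2 - 35/4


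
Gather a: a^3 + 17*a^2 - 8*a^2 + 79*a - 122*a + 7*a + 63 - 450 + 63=a^3 + 9*a^2 - 36*a - 324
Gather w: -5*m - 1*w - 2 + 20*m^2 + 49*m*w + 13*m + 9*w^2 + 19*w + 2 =20*m^2 + 8*m + 9*w^2 + w*(49*m + 18)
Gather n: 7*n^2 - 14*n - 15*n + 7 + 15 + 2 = 7*n^2 - 29*n + 24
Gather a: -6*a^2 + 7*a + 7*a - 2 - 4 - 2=-6*a^2 + 14*a - 8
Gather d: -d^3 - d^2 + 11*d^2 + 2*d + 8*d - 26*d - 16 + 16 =-d^3 + 10*d^2 - 16*d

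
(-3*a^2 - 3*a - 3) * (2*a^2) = -6*a^4 - 6*a^3 - 6*a^2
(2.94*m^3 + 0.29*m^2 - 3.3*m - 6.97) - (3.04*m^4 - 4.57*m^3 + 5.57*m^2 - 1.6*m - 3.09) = -3.04*m^4 + 7.51*m^3 - 5.28*m^2 - 1.7*m - 3.88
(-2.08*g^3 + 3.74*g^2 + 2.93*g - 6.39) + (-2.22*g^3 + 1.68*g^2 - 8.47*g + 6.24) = -4.3*g^3 + 5.42*g^2 - 5.54*g - 0.149999999999999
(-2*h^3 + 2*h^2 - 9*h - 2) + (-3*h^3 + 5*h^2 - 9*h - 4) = -5*h^3 + 7*h^2 - 18*h - 6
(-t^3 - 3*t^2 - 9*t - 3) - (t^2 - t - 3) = -t^3 - 4*t^2 - 8*t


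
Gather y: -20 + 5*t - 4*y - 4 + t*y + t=6*t + y*(t - 4) - 24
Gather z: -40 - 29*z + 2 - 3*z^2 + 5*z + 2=-3*z^2 - 24*z - 36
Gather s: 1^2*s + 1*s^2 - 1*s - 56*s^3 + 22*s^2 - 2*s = -56*s^3 + 23*s^2 - 2*s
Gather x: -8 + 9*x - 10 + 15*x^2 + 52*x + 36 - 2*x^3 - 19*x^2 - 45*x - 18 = -2*x^3 - 4*x^2 + 16*x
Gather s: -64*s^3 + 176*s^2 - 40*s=-64*s^3 + 176*s^2 - 40*s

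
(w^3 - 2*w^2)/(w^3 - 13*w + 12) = w^2*(w - 2)/(w^3 - 13*w + 12)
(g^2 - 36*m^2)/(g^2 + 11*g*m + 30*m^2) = (g - 6*m)/(g + 5*m)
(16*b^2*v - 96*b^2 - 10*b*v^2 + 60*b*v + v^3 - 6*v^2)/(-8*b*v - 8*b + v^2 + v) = (-2*b*v + 12*b + v^2 - 6*v)/(v + 1)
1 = 1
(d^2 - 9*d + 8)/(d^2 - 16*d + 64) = (d - 1)/(d - 8)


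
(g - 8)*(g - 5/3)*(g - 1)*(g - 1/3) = g^4 - 11*g^3 + 239*g^2/9 - 21*g + 40/9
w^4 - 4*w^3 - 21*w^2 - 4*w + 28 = (w - 7)*(w - 1)*(w + 2)^2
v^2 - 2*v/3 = v*(v - 2/3)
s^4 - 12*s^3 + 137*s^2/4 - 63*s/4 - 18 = (s - 8)*(s - 3)*(s - 3/2)*(s + 1/2)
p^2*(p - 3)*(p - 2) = p^4 - 5*p^3 + 6*p^2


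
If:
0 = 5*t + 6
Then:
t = -6/5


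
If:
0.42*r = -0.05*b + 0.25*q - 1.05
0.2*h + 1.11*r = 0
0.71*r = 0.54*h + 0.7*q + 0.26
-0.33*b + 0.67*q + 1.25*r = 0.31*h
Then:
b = -261.44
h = 73.24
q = -70.26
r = -13.20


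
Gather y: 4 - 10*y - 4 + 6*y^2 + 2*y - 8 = 6*y^2 - 8*y - 8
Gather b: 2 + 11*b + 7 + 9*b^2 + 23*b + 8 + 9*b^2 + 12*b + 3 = 18*b^2 + 46*b + 20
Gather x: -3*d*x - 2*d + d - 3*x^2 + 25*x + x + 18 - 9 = -d - 3*x^2 + x*(26 - 3*d) + 9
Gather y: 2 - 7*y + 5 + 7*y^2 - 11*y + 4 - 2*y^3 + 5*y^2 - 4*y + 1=-2*y^3 + 12*y^2 - 22*y + 12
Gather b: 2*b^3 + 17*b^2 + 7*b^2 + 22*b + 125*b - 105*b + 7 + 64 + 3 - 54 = 2*b^3 + 24*b^2 + 42*b + 20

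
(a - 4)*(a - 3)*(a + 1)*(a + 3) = a^4 - 3*a^3 - 13*a^2 + 27*a + 36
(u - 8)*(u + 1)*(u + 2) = u^3 - 5*u^2 - 22*u - 16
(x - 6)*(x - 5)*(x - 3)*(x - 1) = x^4 - 15*x^3 + 77*x^2 - 153*x + 90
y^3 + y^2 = y^2*(y + 1)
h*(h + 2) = h^2 + 2*h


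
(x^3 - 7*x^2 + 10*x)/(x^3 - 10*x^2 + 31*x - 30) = x/(x - 3)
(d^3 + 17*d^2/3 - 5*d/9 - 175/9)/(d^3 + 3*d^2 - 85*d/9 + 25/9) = (3*d + 7)/(3*d - 1)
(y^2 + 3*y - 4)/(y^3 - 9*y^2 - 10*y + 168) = (y - 1)/(y^2 - 13*y + 42)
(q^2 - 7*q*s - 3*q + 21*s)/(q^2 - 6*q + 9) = (q - 7*s)/(q - 3)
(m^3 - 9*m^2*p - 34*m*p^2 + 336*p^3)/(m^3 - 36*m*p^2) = (-m^2 + 15*m*p - 56*p^2)/(m*(-m + 6*p))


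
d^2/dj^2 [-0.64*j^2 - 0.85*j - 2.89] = -1.28000000000000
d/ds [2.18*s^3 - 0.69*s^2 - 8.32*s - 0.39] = 6.54*s^2 - 1.38*s - 8.32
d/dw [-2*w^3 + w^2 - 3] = 2*w*(1 - 3*w)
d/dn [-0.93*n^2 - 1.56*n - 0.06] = -1.86*n - 1.56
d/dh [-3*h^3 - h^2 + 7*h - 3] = -9*h^2 - 2*h + 7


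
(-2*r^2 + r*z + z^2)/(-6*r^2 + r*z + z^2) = (-2*r^2 + r*z + z^2)/(-6*r^2 + r*z + z^2)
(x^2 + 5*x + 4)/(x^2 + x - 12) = (x + 1)/(x - 3)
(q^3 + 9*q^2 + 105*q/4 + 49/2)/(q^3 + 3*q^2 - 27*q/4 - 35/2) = (2*q + 7)/(2*q - 5)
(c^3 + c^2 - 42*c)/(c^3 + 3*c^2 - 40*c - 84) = c/(c + 2)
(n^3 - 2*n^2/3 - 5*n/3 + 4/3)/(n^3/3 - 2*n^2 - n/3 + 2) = (3*n^2 + n - 4)/(n^2 - 5*n - 6)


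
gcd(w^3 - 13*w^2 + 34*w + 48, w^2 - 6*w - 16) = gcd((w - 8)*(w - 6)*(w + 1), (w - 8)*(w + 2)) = w - 8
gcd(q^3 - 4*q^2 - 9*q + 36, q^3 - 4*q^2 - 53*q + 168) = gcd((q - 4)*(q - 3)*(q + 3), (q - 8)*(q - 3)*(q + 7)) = q - 3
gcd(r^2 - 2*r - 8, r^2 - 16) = r - 4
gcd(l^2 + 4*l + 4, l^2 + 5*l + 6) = l + 2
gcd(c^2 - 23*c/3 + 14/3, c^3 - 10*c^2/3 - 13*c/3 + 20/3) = 1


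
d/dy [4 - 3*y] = -3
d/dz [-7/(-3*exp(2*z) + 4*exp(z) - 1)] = (28 - 42*exp(z))*exp(z)/(3*exp(2*z) - 4*exp(z) + 1)^2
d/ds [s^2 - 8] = 2*s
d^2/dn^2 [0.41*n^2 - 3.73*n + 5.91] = 0.820000000000000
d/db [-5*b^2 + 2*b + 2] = 2 - 10*b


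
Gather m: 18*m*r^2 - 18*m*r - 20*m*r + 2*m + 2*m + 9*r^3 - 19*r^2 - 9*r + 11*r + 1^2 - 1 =m*(18*r^2 - 38*r + 4) + 9*r^3 - 19*r^2 + 2*r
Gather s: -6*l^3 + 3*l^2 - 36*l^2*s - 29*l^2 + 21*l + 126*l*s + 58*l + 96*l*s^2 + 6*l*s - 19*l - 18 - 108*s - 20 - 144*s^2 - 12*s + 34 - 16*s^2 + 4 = -6*l^3 - 26*l^2 + 60*l + s^2*(96*l - 160) + s*(-36*l^2 + 132*l - 120)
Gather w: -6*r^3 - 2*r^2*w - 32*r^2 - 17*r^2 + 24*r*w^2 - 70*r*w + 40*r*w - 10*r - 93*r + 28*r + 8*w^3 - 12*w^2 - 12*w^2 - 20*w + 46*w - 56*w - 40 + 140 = -6*r^3 - 49*r^2 - 75*r + 8*w^3 + w^2*(24*r - 24) + w*(-2*r^2 - 30*r - 30) + 100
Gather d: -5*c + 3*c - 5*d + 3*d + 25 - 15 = -2*c - 2*d + 10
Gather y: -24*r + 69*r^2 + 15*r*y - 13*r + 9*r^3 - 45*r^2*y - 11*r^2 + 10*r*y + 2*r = 9*r^3 + 58*r^2 - 35*r + y*(-45*r^2 + 25*r)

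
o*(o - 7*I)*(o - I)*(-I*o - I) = -I*o^4 - 8*o^3 - I*o^3 - 8*o^2 + 7*I*o^2 + 7*I*o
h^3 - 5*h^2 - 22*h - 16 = (h - 8)*(h + 1)*(h + 2)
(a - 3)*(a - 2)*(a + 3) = a^3 - 2*a^2 - 9*a + 18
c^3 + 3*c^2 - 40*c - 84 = (c - 6)*(c + 2)*(c + 7)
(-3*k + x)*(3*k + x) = -9*k^2 + x^2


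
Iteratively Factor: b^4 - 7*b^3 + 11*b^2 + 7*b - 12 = (b - 1)*(b^3 - 6*b^2 + 5*b + 12) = (b - 4)*(b - 1)*(b^2 - 2*b - 3) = (b - 4)*(b - 3)*(b - 1)*(b + 1)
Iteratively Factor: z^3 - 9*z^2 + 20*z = (z - 5)*(z^2 - 4*z) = z*(z - 5)*(z - 4)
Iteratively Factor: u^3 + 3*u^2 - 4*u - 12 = (u + 3)*(u^2 - 4) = (u + 2)*(u + 3)*(u - 2)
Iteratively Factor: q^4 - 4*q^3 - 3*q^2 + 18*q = (q - 3)*(q^3 - q^2 - 6*q) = q*(q - 3)*(q^2 - q - 6) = q*(q - 3)^2*(q + 2)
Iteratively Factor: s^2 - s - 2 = (s + 1)*(s - 2)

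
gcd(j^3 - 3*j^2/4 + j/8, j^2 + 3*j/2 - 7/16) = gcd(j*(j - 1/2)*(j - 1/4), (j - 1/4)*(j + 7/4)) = j - 1/4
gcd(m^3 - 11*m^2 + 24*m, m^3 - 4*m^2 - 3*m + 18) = m - 3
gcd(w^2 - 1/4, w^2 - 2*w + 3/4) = w - 1/2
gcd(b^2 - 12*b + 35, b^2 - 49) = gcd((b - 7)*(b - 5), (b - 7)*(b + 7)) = b - 7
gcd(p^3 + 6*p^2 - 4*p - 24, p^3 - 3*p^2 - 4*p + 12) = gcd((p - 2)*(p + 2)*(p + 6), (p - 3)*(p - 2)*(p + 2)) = p^2 - 4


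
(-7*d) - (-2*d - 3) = 3 - 5*d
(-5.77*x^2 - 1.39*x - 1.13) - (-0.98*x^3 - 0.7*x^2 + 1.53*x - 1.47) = 0.98*x^3 - 5.07*x^2 - 2.92*x + 0.34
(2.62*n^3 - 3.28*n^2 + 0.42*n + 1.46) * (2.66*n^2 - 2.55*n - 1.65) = 6.9692*n^5 - 15.4058*n^4 + 5.1582*n^3 + 8.2246*n^2 - 4.416*n - 2.409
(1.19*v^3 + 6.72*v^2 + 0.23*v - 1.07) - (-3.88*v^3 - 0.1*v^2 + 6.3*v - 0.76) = 5.07*v^3 + 6.82*v^2 - 6.07*v - 0.31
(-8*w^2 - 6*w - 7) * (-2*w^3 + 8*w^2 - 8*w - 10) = 16*w^5 - 52*w^4 + 30*w^3 + 72*w^2 + 116*w + 70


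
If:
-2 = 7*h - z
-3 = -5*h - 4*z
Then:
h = -5/33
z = 31/33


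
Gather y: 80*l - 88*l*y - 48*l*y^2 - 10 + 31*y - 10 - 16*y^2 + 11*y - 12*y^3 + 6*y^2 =80*l - 12*y^3 + y^2*(-48*l - 10) + y*(42 - 88*l) - 20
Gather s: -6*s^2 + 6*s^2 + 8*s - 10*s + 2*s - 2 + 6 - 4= 0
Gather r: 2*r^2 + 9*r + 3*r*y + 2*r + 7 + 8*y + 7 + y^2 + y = 2*r^2 + r*(3*y + 11) + y^2 + 9*y + 14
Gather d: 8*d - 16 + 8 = 8*d - 8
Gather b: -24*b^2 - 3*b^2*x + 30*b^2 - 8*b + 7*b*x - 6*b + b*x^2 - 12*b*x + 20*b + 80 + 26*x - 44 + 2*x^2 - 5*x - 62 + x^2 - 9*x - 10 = b^2*(6 - 3*x) + b*(x^2 - 5*x + 6) + 3*x^2 + 12*x - 36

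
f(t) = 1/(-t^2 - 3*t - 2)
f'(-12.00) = 0.00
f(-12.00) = -0.00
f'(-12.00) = 0.00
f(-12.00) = -0.00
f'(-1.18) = 29.38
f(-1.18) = 6.78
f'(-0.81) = 26.99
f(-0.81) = -4.42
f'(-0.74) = 14.16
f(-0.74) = -3.05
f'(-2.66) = -1.93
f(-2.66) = -0.91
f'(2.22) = 0.04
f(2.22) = -0.07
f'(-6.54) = -0.02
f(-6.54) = -0.04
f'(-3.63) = -0.23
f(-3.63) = -0.23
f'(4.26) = 0.01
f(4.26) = -0.03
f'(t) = (2*t + 3)/(-t^2 - 3*t - 2)^2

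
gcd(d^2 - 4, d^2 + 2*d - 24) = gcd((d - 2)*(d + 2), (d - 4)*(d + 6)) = 1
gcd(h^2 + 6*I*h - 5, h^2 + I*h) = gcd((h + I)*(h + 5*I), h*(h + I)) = h + I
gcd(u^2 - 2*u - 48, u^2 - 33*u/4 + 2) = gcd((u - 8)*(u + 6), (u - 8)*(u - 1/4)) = u - 8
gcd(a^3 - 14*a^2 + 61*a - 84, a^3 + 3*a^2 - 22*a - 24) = a - 4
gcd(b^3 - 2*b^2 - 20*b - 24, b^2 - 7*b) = 1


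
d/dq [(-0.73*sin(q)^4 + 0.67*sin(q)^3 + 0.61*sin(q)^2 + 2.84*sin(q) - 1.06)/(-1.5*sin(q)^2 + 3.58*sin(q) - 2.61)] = (2.19*sin(q)^5 - 8.8452*sin(q)^4 + 12.4184*sin(q)^3 + 1.1977*sin(q)^2 - 6.3642*sin(q) - 3.6176)*cos(q)/(2.25*sin(q)^4 - 10.74*sin(q)^3 + 20.6464*sin(q)^2 - 18.6876*sin(q) + 6.8121)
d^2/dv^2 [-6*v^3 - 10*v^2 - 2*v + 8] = -36*v - 20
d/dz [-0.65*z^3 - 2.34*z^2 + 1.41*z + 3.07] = -1.95*z^2 - 4.68*z + 1.41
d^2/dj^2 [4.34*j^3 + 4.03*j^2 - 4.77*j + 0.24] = 26.04*j + 8.06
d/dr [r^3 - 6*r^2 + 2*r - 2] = 3*r^2 - 12*r + 2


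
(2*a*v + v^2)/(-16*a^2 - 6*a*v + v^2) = v/(-8*a + v)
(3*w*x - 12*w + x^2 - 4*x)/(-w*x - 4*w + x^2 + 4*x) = (-3*w*x + 12*w - x^2 + 4*x)/(w*x + 4*w - x^2 - 4*x)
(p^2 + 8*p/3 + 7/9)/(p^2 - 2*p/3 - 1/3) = (p + 7/3)/(p - 1)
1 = 1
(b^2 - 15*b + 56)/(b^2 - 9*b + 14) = (b - 8)/(b - 2)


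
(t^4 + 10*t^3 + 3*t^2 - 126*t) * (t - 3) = t^5 + 7*t^4 - 27*t^3 - 135*t^2 + 378*t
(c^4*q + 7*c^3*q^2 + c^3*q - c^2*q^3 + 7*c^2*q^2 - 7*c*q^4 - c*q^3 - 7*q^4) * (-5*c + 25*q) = -5*c^5*q - 10*c^4*q^2 - 5*c^4*q + 180*c^3*q^3 - 10*c^3*q^2 + 10*c^2*q^4 + 180*c^2*q^3 - 175*c*q^5 + 10*c*q^4 - 175*q^5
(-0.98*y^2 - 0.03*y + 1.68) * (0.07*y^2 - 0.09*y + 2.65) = -0.0686*y^4 + 0.0861*y^3 - 2.4767*y^2 - 0.2307*y + 4.452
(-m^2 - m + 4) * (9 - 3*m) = 3*m^3 - 6*m^2 - 21*m + 36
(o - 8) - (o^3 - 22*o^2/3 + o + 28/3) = -o^3 + 22*o^2/3 - 52/3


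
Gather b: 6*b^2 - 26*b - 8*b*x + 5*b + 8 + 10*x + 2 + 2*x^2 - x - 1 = 6*b^2 + b*(-8*x - 21) + 2*x^2 + 9*x + 9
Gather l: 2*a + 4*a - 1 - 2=6*a - 3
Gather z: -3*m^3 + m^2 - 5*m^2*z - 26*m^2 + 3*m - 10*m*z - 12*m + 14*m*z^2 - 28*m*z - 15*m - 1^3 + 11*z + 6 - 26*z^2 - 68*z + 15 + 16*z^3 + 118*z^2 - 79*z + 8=-3*m^3 - 25*m^2 - 24*m + 16*z^3 + z^2*(14*m + 92) + z*(-5*m^2 - 38*m - 136) + 28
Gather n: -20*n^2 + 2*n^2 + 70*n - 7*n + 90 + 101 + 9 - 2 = -18*n^2 + 63*n + 198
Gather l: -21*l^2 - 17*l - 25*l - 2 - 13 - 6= -21*l^2 - 42*l - 21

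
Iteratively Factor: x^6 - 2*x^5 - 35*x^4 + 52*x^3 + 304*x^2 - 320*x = (x - 4)*(x^5 + 2*x^4 - 27*x^3 - 56*x^2 + 80*x) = (x - 5)*(x - 4)*(x^4 + 7*x^3 + 8*x^2 - 16*x) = (x - 5)*(x - 4)*(x - 1)*(x^3 + 8*x^2 + 16*x) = x*(x - 5)*(x - 4)*(x - 1)*(x^2 + 8*x + 16) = x*(x - 5)*(x - 4)*(x - 1)*(x + 4)*(x + 4)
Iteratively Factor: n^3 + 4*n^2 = (n + 4)*(n^2) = n*(n + 4)*(n)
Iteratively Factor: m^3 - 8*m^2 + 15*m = (m - 5)*(m^2 - 3*m) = m*(m - 5)*(m - 3)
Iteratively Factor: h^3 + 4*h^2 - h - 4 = (h + 1)*(h^2 + 3*h - 4) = (h + 1)*(h + 4)*(h - 1)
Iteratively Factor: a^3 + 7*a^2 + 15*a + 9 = (a + 3)*(a^2 + 4*a + 3) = (a + 1)*(a + 3)*(a + 3)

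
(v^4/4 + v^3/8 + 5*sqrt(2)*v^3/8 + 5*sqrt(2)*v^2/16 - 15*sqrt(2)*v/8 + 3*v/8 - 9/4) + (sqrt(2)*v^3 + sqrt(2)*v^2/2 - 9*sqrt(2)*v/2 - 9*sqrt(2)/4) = v^4/4 + v^3/8 + 13*sqrt(2)*v^3/8 + 13*sqrt(2)*v^2/16 - 51*sqrt(2)*v/8 + 3*v/8 - 9*sqrt(2)/4 - 9/4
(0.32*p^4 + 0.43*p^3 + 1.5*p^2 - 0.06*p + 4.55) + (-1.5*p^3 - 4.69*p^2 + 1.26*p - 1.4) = 0.32*p^4 - 1.07*p^3 - 3.19*p^2 + 1.2*p + 3.15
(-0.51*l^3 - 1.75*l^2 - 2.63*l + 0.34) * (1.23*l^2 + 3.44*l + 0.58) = -0.6273*l^5 - 3.9069*l^4 - 9.5507*l^3 - 9.644*l^2 - 0.3558*l + 0.1972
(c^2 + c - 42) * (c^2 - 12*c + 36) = c^4 - 11*c^3 - 18*c^2 + 540*c - 1512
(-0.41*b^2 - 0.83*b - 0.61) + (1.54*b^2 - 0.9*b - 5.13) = 1.13*b^2 - 1.73*b - 5.74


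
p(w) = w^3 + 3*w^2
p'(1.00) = 9.00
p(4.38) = 141.58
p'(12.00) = 504.00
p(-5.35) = -67.26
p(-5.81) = -94.85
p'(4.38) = 83.83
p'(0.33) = 2.31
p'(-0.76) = -2.83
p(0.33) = 0.36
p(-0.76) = 1.29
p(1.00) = 4.00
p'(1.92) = 22.58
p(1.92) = 18.14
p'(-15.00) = 585.00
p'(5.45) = 121.81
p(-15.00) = -2700.00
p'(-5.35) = 53.77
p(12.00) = 2160.00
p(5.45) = 250.99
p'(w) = 3*w^2 + 6*w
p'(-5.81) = 66.41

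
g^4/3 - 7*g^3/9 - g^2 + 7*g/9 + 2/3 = (g/3 + 1/3)*(g - 3)*(g - 1)*(g + 2/3)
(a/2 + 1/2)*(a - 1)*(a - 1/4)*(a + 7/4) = a^4/2 + 3*a^3/4 - 23*a^2/32 - 3*a/4 + 7/32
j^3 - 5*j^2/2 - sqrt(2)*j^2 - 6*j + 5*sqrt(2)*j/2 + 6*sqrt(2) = (j - 4)*(j + 3/2)*(j - sqrt(2))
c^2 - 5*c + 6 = (c - 3)*(c - 2)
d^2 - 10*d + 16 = (d - 8)*(d - 2)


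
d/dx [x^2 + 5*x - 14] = 2*x + 5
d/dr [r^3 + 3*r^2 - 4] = 3*r*(r + 2)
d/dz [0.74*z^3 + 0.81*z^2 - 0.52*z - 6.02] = 2.22*z^2 + 1.62*z - 0.52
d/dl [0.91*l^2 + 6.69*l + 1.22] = 1.82*l + 6.69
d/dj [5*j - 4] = 5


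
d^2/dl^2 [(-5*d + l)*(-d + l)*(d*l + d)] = 2*d*(-6*d + 3*l + 1)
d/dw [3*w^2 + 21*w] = 6*w + 21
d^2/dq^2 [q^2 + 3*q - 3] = 2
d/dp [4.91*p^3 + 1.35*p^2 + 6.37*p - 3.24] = 14.73*p^2 + 2.7*p + 6.37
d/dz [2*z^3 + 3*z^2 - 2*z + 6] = 6*z^2 + 6*z - 2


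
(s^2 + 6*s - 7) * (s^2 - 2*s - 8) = s^4 + 4*s^3 - 27*s^2 - 34*s + 56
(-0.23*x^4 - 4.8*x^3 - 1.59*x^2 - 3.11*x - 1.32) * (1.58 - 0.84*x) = 0.1932*x^5 + 3.6686*x^4 - 6.2484*x^3 + 0.100199999999999*x^2 - 3.805*x - 2.0856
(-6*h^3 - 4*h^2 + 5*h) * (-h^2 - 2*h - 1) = 6*h^5 + 16*h^4 + 9*h^3 - 6*h^2 - 5*h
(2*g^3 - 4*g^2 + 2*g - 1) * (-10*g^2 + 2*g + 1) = -20*g^5 + 44*g^4 - 26*g^3 + 10*g^2 - 1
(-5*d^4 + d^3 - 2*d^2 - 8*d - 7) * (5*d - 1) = -25*d^5 + 10*d^4 - 11*d^3 - 38*d^2 - 27*d + 7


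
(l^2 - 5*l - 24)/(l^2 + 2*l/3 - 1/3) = 3*(l^2 - 5*l - 24)/(3*l^2 + 2*l - 1)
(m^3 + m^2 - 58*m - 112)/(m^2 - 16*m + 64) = (m^2 + 9*m + 14)/(m - 8)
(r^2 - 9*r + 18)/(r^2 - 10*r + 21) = (r - 6)/(r - 7)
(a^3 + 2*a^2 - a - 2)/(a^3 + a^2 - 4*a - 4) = (a - 1)/(a - 2)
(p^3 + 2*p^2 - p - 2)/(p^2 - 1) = p + 2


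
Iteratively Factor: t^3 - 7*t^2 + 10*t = (t - 2)*(t^2 - 5*t) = (t - 5)*(t - 2)*(t)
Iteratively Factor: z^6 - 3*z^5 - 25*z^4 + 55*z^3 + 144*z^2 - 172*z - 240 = (z + 2)*(z^5 - 5*z^4 - 15*z^3 + 85*z^2 - 26*z - 120) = (z - 3)*(z + 2)*(z^4 - 2*z^3 - 21*z^2 + 22*z + 40) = (z - 3)*(z + 2)*(z + 4)*(z^3 - 6*z^2 + 3*z + 10) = (z - 3)*(z - 2)*(z + 2)*(z + 4)*(z^2 - 4*z - 5) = (z - 5)*(z - 3)*(z - 2)*(z + 2)*(z + 4)*(z + 1)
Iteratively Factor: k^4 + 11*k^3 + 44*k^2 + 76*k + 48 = (k + 4)*(k^3 + 7*k^2 + 16*k + 12) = (k + 2)*(k + 4)*(k^2 + 5*k + 6) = (k + 2)^2*(k + 4)*(k + 3)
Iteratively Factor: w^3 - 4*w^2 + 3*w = (w)*(w^2 - 4*w + 3) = w*(w - 1)*(w - 3)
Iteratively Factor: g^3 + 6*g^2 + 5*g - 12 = (g + 3)*(g^2 + 3*g - 4) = (g - 1)*(g + 3)*(g + 4)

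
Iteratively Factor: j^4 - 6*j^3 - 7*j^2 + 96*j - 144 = (j - 3)*(j^3 - 3*j^2 - 16*j + 48) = (j - 4)*(j - 3)*(j^2 + j - 12) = (j - 4)*(j - 3)^2*(j + 4)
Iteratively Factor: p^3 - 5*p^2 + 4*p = (p - 1)*(p^2 - 4*p) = (p - 4)*(p - 1)*(p)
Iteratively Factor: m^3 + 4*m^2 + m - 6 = (m - 1)*(m^2 + 5*m + 6) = (m - 1)*(m + 3)*(m + 2)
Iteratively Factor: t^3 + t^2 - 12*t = (t + 4)*(t^2 - 3*t) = (t - 3)*(t + 4)*(t)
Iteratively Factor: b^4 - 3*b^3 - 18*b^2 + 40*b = (b)*(b^3 - 3*b^2 - 18*b + 40) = b*(b + 4)*(b^2 - 7*b + 10) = b*(b - 2)*(b + 4)*(b - 5)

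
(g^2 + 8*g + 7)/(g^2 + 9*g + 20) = (g^2 + 8*g + 7)/(g^2 + 9*g + 20)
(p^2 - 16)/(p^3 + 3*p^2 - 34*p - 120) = (p - 4)/(p^2 - p - 30)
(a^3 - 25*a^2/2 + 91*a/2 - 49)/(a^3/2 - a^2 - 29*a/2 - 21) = (2*a^2 - 11*a + 14)/(a^2 + 5*a + 6)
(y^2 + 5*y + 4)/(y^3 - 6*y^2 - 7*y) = (y + 4)/(y*(y - 7))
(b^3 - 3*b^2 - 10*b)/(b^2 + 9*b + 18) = b*(b^2 - 3*b - 10)/(b^2 + 9*b + 18)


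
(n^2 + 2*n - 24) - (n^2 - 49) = 2*n + 25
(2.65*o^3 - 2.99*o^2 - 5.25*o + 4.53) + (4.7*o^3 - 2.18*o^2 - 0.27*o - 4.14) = 7.35*o^3 - 5.17*o^2 - 5.52*o + 0.390000000000001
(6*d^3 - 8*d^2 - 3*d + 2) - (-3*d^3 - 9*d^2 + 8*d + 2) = 9*d^3 + d^2 - 11*d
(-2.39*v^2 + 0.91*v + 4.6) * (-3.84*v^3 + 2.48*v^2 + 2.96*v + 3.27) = 9.1776*v^5 - 9.4216*v^4 - 22.4816*v^3 + 6.2863*v^2 + 16.5917*v + 15.042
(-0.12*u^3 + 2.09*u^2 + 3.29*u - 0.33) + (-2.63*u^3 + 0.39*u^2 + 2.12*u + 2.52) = -2.75*u^3 + 2.48*u^2 + 5.41*u + 2.19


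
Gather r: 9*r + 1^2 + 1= 9*r + 2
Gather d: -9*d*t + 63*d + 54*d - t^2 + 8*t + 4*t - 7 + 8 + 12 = d*(117 - 9*t) - t^2 + 12*t + 13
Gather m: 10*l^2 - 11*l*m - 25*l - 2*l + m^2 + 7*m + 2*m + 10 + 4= 10*l^2 - 27*l + m^2 + m*(9 - 11*l) + 14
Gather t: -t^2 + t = -t^2 + t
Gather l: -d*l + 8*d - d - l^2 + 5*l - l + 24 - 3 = 7*d - l^2 + l*(4 - d) + 21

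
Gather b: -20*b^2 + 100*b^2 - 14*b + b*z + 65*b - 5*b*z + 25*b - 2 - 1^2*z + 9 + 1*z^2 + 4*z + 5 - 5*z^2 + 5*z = 80*b^2 + b*(76 - 4*z) - 4*z^2 + 8*z + 12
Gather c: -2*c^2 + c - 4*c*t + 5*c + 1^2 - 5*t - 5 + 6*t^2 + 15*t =-2*c^2 + c*(6 - 4*t) + 6*t^2 + 10*t - 4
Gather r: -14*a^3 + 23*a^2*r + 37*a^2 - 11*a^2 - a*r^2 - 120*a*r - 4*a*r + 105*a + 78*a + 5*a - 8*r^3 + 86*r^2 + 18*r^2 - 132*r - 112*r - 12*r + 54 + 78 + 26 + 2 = -14*a^3 + 26*a^2 + 188*a - 8*r^3 + r^2*(104 - a) + r*(23*a^2 - 124*a - 256) + 160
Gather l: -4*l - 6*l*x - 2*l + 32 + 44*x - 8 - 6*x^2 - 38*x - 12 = l*(-6*x - 6) - 6*x^2 + 6*x + 12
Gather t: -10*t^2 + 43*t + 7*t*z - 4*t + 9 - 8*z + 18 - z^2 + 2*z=-10*t^2 + t*(7*z + 39) - z^2 - 6*z + 27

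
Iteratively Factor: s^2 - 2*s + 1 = (s - 1)*(s - 1)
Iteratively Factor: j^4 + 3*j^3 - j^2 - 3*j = (j)*(j^3 + 3*j^2 - j - 3) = j*(j + 1)*(j^2 + 2*j - 3) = j*(j + 1)*(j + 3)*(j - 1)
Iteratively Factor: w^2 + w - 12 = (w + 4)*(w - 3)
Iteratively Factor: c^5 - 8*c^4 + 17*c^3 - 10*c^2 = (c)*(c^4 - 8*c^3 + 17*c^2 - 10*c) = c^2*(c^3 - 8*c^2 + 17*c - 10) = c^2*(c - 2)*(c^2 - 6*c + 5) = c^2*(c - 2)*(c - 1)*(c - 5)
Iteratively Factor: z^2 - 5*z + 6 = (z - 3)*(z - 2)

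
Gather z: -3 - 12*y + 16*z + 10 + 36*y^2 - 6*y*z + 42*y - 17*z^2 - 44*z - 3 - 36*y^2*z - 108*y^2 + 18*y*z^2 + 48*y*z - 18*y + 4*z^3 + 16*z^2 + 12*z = -72*y^2 + 12*y + 4*z^3 + z^2*(18*y - 1) + z*(-36*y^2 + 42*y - 16) + 4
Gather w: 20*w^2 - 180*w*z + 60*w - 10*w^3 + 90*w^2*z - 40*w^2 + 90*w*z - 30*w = -10*w^3 + w^2*(90*z - 20) + w*(30 - 90*z)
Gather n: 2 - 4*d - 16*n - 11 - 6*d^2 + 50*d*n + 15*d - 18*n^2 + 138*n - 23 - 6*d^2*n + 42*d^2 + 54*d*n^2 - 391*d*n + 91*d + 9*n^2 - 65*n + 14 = 36*d^2 + 102*d + n^2*(54*d - 9) + n*(-6*d^2 - 341*d + 57) - 18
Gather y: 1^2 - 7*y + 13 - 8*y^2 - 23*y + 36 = -8*y^2 - 30*y + 50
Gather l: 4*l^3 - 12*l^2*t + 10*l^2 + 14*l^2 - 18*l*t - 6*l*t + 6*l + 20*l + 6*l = 4*l^3 + l^2*(24 - 12*t) + l*(32 - 24*t)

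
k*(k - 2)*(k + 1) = k^3 - k^2 - 2*k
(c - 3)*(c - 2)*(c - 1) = c^3 - 6*c^2 + 11*c - 6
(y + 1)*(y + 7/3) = y^2 + 10*y/3 + 7/3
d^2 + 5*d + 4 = (d + 1)*(d + 4)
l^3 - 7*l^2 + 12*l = l*(l - 4)*(l - 3)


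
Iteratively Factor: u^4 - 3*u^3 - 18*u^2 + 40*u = (u + 4)*(u^3 - 7*u^2 + 10*u) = (u - 2)*(u + 4)*(u^2 - 5*u) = u*(u - 2)*(u + 4)*(u - 5)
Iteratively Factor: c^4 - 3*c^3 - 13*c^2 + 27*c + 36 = (c + 1)*(c^3 - 4*c^2 - 9*c + 36) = (c + 1)*(c + 3)*(c^2 - 7*c + 12) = (c - 3)*(c + 1)*(c + 3)*(c - 4)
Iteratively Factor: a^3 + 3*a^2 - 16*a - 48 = (a - 4)*(a^2 + 7*a + 12) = (a - 4)*(a + 4)*(a + 3)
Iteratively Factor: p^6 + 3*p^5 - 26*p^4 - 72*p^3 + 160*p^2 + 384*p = (p - 4)*(p^5 + 7*p^4 + 2*p^3 - 64*p^2 - 96*p) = (p - 4)*(p + 2)*(p^4 + 5*p^3 - 8*p^2 - 48*p) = (p - 4)*(p - 3)*(p + 2)*(p^3 + 8*p^2 + 16*p) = (p - 4)*(p - 3)*(p + 2)*(p + 4)*(p^2 + 4*p) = p*(p - 4)*(p - 3)*(p + 2)*(p + 4)*(p + 4)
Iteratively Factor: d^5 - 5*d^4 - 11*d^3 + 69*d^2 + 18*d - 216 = (d - 3)*(d^4 - 2*d^3 - 17*d^2 + 18*d + 72) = (d - 4)*(d - 3)*(d^3 + 2*d^2 - 9*d - 18) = (d - 4)*(d - 3)*(d + 3)*(d^2 - d - 6) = (d - 4)*(d - 3)^2*(d + 3)*(d + 2)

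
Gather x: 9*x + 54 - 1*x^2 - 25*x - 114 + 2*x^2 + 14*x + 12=x^2 - 2*x - 48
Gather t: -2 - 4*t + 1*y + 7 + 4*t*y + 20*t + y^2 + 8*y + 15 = t*(4*y + 16) + y^2 + 9*y + 20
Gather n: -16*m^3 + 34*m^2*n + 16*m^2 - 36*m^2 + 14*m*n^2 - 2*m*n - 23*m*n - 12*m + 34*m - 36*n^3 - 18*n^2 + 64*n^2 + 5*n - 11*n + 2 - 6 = -16*m^3 - 20*m^2 + 22*m - 36*n^3 + n^2*(14*m + 46) + n*(34*m^2 - 25*m - 6) - 4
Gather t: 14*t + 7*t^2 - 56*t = 7*t^2 - 42*t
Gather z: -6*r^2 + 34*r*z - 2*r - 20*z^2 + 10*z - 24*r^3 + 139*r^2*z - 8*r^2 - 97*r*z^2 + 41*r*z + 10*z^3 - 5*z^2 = -24*r^3 - 14*r^2 - 2*r + 10*z^3 + z^2*(-97*r - 25) + z*(139*r^2 + 75*r + 10)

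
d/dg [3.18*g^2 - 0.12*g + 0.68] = 6.36*g - 0.12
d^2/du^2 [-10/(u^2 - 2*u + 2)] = 20*(u^2 - 2*u - 4*(u - 1)^2 + 2)/(u^2 - 2*u + 2)^3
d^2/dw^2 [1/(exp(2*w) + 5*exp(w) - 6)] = (2*(2*exp(w) + 5)^2*exp(w) - (4*exp(w) + 5)*(exp(2*w) + 5*exp(w) - 6))*exp(w)/(exp(2*w) + 5*exp(w) - 6)^3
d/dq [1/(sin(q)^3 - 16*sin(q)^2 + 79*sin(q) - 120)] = (-3*sin(q)^2 + 32*sin(q) - 79)*cos(q)/(sin(q)^3 - 16*sin(q)^2 + 79*sin(q) - 120)^2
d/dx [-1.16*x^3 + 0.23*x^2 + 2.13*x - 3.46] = -3.48*x^2 + 0.46*x + 2.13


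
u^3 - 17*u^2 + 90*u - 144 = (u - 8)*(u - 6)*(u - 3)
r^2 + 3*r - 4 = (r - 1)*(r + 4)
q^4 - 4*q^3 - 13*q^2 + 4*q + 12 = (q - 6)*(q - 1)*(q + 1)*(q + 2)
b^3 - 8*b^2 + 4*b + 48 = (b - 6)*(b - 4)*(b + 2)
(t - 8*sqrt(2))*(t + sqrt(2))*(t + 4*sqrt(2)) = t^3 - 3*sqrt(2)*t^2 - 72*t - 64*sqrt(2)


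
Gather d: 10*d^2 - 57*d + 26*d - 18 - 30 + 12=10*d^2 - 31*d - 36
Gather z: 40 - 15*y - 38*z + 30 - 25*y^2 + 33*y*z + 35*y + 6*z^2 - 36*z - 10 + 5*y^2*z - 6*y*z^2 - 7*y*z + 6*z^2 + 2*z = -25*y^2 + 20*y + z^2*(12 - 6*y) + z*(5*y^2 + 26*y - 72) + 60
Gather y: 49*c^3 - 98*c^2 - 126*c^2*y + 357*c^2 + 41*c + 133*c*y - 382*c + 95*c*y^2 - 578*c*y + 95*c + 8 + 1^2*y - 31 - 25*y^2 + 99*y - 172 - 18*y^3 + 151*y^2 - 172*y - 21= 49*c^3 + 259*c^2 - 246*c - 18*y^3 + y^2*(95*c + 126) + y*(-126*c^2 - 445*c - 72) - 216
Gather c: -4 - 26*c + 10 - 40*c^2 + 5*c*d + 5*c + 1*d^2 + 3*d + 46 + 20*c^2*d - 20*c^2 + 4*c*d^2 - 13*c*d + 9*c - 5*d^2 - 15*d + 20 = c^2*(20*d - 60) + c*(4*d^2 - 8*d - 12) - 4*d^2 - 12*d + 72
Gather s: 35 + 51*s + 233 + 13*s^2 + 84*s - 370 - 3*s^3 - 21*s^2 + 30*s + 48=-3*s^3 - 8*s^2 + 165*s - 54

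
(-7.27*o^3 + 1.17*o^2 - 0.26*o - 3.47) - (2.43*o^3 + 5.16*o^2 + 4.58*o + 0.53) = -9.7*o^3 - 3.99*o^2 - 4.84*o - 4.0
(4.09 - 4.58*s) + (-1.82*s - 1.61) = 2.48 - 6.4*s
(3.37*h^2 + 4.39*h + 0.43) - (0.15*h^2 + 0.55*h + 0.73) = 3.22*h^2 + 3.84*h - 0.3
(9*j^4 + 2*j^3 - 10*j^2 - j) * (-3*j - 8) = -27*j^5 - 78*j^4 + 14*j^3 + 83*j^2 + 8*j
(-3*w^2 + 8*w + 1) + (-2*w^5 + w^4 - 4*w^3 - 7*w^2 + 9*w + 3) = -2*w^5 + w^4 - 4*w^3 - 10*w^2 + 17*w + 4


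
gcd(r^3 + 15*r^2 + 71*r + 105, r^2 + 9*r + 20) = r + 5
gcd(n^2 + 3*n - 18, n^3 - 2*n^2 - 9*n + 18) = n - 3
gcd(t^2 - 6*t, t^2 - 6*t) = t^2 - 6*t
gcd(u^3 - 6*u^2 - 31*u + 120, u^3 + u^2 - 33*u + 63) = u - 3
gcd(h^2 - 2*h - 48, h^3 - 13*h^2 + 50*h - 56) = 1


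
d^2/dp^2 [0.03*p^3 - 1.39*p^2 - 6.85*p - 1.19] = 0.18*p - 2.78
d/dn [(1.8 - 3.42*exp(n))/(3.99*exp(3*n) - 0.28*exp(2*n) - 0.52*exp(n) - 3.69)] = (27.2916*exp(3*n) - 22.5036*exp(2*n) + 1.008*exp(n) + 13.5558)*exp(n)/(15.9201*exp(6*n) - 2.2344*exp(5*n) - 4.0712*exp(4*n) - 29.155*exp(3*n) + 2.3368*exp(2*n) + 3.8376*exp(n) + 13.6161)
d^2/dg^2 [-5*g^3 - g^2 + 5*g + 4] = -30*g - 2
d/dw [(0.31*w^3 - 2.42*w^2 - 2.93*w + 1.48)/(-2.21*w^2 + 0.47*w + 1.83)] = (-0.6851*w^4 + 0.291399999999999*w^3 - 5.9108*w^2 - 2.3156*w - 6.0575)/(4.8841*w^4 - 2.0774*w^3 - 7.8677*w^2 + 1.7202*w + 3.3489)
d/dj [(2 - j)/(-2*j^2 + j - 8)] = (2*j^2 - j - (j - 2)*(4*j - 1) + 8)/(2*j^2 - j + 8)^2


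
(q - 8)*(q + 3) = q^2 - 5*q - 24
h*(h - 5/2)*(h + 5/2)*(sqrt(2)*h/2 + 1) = sqrt(2)*h^4/2 + h^3 - 25*sqrt(2)*h^2/8 - 25*h/4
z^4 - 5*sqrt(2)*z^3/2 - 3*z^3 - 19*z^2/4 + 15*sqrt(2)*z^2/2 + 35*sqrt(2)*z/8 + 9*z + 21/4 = (z - 7/2)*(z + 1/2)*(z - 3*sqrt(2))*(z + sqrt(2)/2)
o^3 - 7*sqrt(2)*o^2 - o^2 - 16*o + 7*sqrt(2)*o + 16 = (o - 1)*(o - 8*sqrt(2))*(o + sqrt(2))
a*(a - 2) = a^2 - 2*a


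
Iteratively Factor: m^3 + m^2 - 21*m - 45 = (m - 5)*(m^2 + 6*m + 9) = (m - 5)*(m + 3)*(m + 3)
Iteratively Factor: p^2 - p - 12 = (p + 3)*(p - 4)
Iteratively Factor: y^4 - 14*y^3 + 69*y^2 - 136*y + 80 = (y - 4)*(y^3 - 10*y^2 + 29*y - 20) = (y - 4)*(y - 1)*(y^2 - 9*y + 20) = (y - 5)*(y - 4)*(y - 1)*(y - 4)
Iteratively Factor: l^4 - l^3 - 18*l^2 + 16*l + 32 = (l + 4)*(l^3 - 5*l^2 + 2*l + 8) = (l - 4)*(l + 4)*(l^2 - l - 2) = (l - 4)*(l + 1)*(l + 4)*(l - 2)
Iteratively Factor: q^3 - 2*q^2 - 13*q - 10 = (q + 2)*(q^2 - 4*q - 5) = (q + 1)*(q + 2)*(q - 5)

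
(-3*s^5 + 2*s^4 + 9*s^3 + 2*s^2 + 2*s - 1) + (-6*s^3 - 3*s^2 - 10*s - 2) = -3*s^5 + 2*s^4 + 3*s^3 - s^2 - 8*s - 3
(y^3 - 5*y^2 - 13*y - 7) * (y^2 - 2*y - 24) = y^5 - 7*y^4 - 27*y^3 + 139*y^2 + 326*y + 168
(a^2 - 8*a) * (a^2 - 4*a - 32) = a^4 - 12*a^3 + 256*a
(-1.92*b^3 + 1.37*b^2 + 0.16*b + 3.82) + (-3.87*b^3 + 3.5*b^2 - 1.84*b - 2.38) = -5.79*b^3 + 4.87*b^2 - 1.68*b + 1.44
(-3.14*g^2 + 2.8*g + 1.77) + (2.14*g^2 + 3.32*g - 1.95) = -1.0*g^2 + 6.12*g - 0.18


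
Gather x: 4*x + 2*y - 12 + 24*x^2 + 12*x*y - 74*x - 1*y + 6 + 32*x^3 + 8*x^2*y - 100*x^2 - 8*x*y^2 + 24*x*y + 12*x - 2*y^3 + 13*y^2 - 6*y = 32*x^3 + x^2*(8*y - 76) + x*(-8*y^2 + 36*y - 58) - 2*y^3 + 13*y^2 - 5*y - 6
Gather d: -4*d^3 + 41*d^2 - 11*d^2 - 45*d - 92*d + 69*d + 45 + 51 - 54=-4*d^3 + 30*d^2 - 68*d + 42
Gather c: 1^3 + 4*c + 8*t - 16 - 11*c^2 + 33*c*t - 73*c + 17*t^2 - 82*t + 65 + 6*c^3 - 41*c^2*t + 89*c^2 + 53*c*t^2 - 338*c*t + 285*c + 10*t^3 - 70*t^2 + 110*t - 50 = 6*c^3 + c^2*(78 - 41*t) + c*(53*t^2 - 305*t + 216) + 10*t^3 - 53*t^2 + 36*t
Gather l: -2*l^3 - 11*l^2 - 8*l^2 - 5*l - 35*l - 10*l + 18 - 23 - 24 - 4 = -2*l^3 - 19*l^2 - 50*l - 33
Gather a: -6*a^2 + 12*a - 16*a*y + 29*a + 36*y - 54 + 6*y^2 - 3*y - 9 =-6*a^2 + a*(41 - 16*y) + 6*y^2 + 33*y - 63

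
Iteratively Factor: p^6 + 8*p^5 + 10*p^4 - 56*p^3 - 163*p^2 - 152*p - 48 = (p + 1)*(p^5 + 7*p^4 + 3*p^3 - 59*p^2 - 104*p - 48) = (p + 1)*(p + 4)*(p^4 + 3*p^3 - 9*p^2 - 23*p - 12) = (p + 1)*(p + 4)^2*(p^3 - p^2 - 5*p - 3) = (p - 3)*(p + 1)*(p + 4)^2*(p^2 + 2*p + 1) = (p - 3)*(p + 1)^2*(p + 4)^2*(p + 1)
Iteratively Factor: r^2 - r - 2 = (r - 2)*(r + 1)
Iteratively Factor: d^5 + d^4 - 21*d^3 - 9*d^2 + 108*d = (d)*(d^4 + d^3 - 21*d^2 - 9*d + 108) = d*(d + 4)*(d^3 - 3*d^2 - 9*d + 27) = d*(d - 3)*(d + 4)*(d^2 - 9) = d*(d - 3)^2*(d + 4)*(d + 3)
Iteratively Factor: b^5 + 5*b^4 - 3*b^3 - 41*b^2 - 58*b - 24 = (b + 4)*(b^4 + b^3 - 7*b^2 - 13*b - 6) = (b + 1)*(b + 4)*(b^3 - 7*b - 6) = (b + 1)*(b + 2)*(b + 4)*(b^2 - 2*b - 3) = (b - 3)*(b + 1)*(b + 2)*(b + 4)*(b + 1)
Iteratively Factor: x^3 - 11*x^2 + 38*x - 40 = (x - 4)*(x^2 - 7*x + 10) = (x - 5)*(x - 4)*(x - 2)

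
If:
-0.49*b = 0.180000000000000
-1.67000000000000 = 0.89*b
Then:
No Solution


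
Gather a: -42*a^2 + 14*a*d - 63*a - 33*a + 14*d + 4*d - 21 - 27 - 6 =-42*a^2 + a*(14*d - 96) + 18*d - 54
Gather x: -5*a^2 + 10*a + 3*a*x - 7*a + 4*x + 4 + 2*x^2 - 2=-5*a^2 + 3*a + 2*x^2 + x*(3*a + 4) + 2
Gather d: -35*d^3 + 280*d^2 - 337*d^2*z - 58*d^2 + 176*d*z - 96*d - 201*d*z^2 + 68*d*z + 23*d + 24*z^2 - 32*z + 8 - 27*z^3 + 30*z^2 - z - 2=-35*d^3 + d^2*(222 - 337*z) + d*(-201*z^2 + 244*z - 73) - 27*z^3 + 54*z^2 - 33*z + 6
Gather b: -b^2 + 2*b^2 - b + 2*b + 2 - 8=b^2 + b - 6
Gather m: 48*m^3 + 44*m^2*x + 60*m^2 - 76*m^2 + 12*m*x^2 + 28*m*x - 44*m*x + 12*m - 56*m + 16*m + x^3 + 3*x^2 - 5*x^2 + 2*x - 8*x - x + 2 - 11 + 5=48*m^3 + m^2*(44*x - 16) + m*(12*x^2 - 16*x - 28) + x^3 - 2*x^2 - 7*x - 4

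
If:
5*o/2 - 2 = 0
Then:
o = 4/5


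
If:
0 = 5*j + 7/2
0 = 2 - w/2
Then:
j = -7/10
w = 4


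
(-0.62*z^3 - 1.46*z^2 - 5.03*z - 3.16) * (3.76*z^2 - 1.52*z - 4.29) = -2.3312*z^5 - 4.5472*z^4 - 14.0338*z^3 + 2.0274*z^2 + 26.3819*z + 13.5564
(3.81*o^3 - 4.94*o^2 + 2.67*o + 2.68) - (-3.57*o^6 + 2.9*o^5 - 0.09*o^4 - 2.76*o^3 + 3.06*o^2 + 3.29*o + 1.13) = 3.57*o^6 - 2.9*o^5 + 0.09*o^4 + 6.57*o^3 - 8.0*o^2 - 0.62*o + 1.55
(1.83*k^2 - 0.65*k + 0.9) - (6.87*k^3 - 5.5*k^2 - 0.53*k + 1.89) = -6.87*k^3 + 7.33*k^2 - 0.12*k - 0.99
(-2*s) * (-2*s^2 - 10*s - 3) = 4*s^3 + 20*s^2 + 6*s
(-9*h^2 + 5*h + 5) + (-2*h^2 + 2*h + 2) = -11*h^2 + 7*h + 7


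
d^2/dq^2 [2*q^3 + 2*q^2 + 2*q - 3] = 12*q + 4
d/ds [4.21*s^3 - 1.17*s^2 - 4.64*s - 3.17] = 12.63*s^2 - 2.34*s - 4.64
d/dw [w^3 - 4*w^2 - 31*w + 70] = 3*w^2 - 8*w - 31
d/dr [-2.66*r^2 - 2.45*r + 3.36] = -5.32*r - 2.45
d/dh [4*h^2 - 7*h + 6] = 8*h - 7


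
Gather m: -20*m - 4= -20*m - 4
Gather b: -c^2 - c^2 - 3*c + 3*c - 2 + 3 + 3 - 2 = 2 - 2*c^2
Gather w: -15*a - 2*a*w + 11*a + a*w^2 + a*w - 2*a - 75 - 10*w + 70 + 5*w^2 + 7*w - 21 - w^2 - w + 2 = -6*a + w^2*(a + 4) + w*(-a - 4) - 24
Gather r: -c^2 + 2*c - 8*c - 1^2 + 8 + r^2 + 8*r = -c^2 - 6*c + r^2 + 8*r + 7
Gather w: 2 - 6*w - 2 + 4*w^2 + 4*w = 4*w^2 - 2*w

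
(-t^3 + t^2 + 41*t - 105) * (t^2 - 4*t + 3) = -t^5 + 5*t^4 + 34*t^3 - 266*t^2 + 543*t - 315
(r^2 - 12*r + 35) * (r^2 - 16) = r^4 - 12*r^3 + 19*r^2 + 192*r - 560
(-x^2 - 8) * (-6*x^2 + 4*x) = 6*x^4 - 4*x^3 + 48*x^2 - 32*x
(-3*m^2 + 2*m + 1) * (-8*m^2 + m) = 24*m^4 - 19*m^3 - 6*m^2 + m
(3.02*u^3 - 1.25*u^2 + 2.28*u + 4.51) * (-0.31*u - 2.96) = -0.9362*u^4 - 8.5517*u^3 + 2.9932*u^2 - 8.1469*u - 13.3496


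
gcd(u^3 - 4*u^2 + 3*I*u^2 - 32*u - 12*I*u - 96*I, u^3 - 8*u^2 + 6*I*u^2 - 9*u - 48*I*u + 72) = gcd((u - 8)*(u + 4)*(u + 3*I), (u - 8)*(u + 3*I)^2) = u^2 + u*(-8 + 3*I) - 24*I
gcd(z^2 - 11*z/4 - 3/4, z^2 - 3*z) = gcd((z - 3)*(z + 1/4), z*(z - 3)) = z - 3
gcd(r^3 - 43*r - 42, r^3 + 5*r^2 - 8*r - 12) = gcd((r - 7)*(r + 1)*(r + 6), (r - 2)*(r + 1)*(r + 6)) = r^2 + 7*r + 6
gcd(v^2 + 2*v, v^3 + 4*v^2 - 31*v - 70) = v + 2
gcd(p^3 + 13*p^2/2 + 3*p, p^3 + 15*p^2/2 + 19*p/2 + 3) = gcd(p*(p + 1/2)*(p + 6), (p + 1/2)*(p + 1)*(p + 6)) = p^2 + 13*p/2 + 3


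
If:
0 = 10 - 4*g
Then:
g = 5/2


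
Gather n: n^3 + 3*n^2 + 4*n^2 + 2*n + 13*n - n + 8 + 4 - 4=n^3 + 7*n^2 + 14*n + 8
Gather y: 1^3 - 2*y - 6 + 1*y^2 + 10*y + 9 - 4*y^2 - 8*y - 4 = -3*y^2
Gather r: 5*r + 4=5*r + 4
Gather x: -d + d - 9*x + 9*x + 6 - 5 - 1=0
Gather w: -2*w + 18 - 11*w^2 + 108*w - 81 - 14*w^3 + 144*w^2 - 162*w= -14*w^3 + 133*w^2 - 56*w - 63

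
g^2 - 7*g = g*(g - 7)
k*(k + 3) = k^2 + 3*k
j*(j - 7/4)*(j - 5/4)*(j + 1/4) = j^4 - 11*j^3/4 + 23*j^2/16 + 35*j/64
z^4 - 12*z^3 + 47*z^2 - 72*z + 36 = (z - 6)*(z - 3)*(z - 2)*(z - 1)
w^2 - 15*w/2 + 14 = (w - 4)*(w - 7/2)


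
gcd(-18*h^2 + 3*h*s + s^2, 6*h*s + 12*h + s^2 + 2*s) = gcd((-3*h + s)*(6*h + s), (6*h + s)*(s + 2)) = 6*h + s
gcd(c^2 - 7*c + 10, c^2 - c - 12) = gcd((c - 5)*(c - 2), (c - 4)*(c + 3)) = 1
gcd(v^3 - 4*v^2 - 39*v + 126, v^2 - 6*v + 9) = v - 3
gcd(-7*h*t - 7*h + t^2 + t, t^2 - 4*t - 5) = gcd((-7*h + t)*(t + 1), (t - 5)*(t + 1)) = t + 1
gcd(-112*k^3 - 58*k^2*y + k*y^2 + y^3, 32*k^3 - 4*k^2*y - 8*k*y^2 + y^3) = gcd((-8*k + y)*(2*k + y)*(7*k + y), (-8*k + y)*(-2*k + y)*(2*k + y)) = -16*k^2 - 6*k*y + y^2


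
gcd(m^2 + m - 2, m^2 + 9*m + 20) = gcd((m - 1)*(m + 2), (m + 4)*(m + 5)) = 1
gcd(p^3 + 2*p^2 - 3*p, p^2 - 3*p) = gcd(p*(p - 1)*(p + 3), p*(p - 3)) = p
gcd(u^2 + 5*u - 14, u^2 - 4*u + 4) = u - 2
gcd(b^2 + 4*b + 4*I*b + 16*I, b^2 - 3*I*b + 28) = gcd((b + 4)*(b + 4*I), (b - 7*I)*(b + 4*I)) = b + 4*I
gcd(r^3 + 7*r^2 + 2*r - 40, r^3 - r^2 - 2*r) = r - 2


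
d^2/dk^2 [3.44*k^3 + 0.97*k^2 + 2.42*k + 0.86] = 20.64*k + 1.94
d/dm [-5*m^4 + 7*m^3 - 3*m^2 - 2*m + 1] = -20*m^3 + 21*m^2 - 6*m - 2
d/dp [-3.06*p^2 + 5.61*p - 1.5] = 5.61 - 6.12*p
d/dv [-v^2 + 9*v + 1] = 9 - 2*v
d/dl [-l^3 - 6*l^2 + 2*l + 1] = -3*l^2 - 12*l + 2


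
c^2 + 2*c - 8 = (c - 2)*(c + 4)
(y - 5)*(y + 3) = y^2 - 2*y - 15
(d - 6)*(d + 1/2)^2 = d^3 - 5*d^2 - 23*d/4 - 3/2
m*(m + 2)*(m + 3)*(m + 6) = m^4 + 11*m^3 + 36*m^2 + 36*m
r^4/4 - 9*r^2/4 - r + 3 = (r/2 + 1)^2*(r - 3)*(r - 1)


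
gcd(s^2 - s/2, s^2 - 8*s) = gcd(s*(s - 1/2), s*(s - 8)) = s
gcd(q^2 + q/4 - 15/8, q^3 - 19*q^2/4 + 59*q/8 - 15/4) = q - 5/4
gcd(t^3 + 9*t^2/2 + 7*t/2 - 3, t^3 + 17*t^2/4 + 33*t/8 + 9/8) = t + 3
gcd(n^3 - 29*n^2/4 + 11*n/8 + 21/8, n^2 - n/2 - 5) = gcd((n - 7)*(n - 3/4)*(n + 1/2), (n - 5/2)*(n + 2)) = 1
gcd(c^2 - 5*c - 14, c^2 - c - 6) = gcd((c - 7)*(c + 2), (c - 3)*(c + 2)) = c + 2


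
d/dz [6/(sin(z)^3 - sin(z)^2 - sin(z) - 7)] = 6*(-3*sin(z)^2 + 2*sin(z) + 1)*cos(z)/(-sin(z)^3 + sin(z)^2 + sin(z) + 7)^2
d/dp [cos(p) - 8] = -sin(p)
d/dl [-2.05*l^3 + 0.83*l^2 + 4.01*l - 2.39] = -6.15*l^2 + 1.66*l + 4.01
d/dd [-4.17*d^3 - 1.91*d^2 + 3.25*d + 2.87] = -12.51*d^2 - 3.82*d + 3.25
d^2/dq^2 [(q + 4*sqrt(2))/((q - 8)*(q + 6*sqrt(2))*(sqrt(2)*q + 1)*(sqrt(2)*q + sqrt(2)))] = (12*sqrt(2)*q^7 - 112*sqrt(2)*q^6 + 368*q^6 - 3318*q^5 + 2349*sqrt(2)*q^5 - 18501*sqrt(2)*q^4 + 16818*q^4 - 74900*q^3 + 47453*sqrt(2)*q^3 + 9072*sqrt(2)*q^2 + 192696*q^2 + 111120*sqrt(2)*q + 188832*q + 30912*sqrt(2) + 103232)/(2*sqrt(2)*q^12 - 42*sqrt(2)*q^11 + 78*q^11 - 1638*q^10 + 789*sqrt(2)*q^10 - 11417*sqrt(2)*q^9 + 12727*q^9 - 66339*q^8 + 68079*sqrt(2)*q^8 - 74907*sqrt(2)*q^7 + 311415*q^7 - 134170*sqrt(2)*q^6 - 185731*q^6 - 2777424*q^5 - 761670*sqrt(2)*q^5 - 3430752*sqrt(2)*q^4 - 4230408*q^4 - 4381776*sqrt(2)*q^3 - 4367168*q^3 - 3773952*q^2 - 2093184*sqrt(2)*q^2 - 1437696*q - 580608*sqrt(2)*q - 221184*sqrt(2))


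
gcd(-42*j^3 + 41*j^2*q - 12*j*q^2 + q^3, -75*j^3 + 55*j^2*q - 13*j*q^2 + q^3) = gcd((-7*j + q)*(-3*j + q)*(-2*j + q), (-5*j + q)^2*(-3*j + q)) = -3*j + q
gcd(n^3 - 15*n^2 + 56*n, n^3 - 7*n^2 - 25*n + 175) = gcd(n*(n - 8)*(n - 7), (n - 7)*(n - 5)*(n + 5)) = n - 7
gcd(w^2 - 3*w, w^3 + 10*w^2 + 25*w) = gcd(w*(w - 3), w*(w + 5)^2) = w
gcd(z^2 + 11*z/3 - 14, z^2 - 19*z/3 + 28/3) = z - 7/3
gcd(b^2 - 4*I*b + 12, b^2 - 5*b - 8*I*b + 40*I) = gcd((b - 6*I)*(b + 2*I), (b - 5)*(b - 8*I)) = 1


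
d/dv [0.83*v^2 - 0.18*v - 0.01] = 1.66*v - 0.18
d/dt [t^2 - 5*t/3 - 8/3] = 2*t - 5/3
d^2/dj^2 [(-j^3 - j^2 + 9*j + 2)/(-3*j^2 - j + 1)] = 32*(-5*j^3 - 3*j^2 - 6*j - 1)/(27*j^6 + 27*j^5 - 18*j^4 - 17*j^3 + 6*j^2 + 3*j - 1)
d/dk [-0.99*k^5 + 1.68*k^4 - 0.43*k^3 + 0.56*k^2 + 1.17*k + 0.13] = -4.95*k^4 + 6.72*k^3 - 1.29*k^2 + 1.12*k + 1.17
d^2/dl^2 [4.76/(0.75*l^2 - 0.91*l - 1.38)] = (5.355*l^2 - 6.4974*l - 4.76*(1.5*l - 0.91)*(3.0*l - 1.82) - 9.8532)/(-0.75*l^2 + 0.91*l + 1.38)^3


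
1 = 1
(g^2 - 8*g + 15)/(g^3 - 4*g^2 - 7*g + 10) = (g - 3)/(g^2 + g - 2)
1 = 1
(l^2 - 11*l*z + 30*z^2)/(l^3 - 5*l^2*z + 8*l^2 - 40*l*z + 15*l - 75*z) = (l - 6*z)/(l^2 + 8*l + 15)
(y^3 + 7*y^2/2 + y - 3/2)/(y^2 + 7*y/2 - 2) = (y^2 + 4*y + 3)/(y + 4)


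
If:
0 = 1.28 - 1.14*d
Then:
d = 1.12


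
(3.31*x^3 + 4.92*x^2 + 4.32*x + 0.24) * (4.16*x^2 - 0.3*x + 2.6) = 13.7696*x^5 + 19.4742*x^4 + 25.1012*x^3 + 12.4944*x^2 + 11.16*x + 0.624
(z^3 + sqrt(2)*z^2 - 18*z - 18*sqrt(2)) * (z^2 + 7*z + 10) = z^5 + sqrt(2)*z^4 + 7*z^4 - 8*z^3 + 7*sqrt(2)*z^3 - 126*z^2 - 8*sqrt(2)*z^2 - 180*z - 126*sqrt(2)*z - 180*sqrt(2)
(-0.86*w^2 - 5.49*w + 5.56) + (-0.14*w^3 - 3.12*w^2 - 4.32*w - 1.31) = -0.14*w^3 - 3.98*w^2 - 9.81*w + 4.25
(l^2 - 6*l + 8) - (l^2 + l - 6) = 14 - 7*l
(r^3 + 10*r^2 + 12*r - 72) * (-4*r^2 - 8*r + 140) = -4*r^5 - 48*r^4 + 12*r^3 + 1592*r^2 + 2256*r - 10080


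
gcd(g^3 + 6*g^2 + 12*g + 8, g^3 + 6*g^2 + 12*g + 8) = g^3 + 6*g^2 + 12*g + 8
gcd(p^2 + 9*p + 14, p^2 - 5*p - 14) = p + 2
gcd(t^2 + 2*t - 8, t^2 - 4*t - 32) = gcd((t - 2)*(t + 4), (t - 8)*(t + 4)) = t + 4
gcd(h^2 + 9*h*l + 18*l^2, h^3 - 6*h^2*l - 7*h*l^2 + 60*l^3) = h + 3*l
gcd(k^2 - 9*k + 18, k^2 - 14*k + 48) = k - 6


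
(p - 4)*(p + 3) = p^2 - p - 12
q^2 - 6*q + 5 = (q - 5)*(q - 1)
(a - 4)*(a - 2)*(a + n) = a^3 + a^2*n - 6*a^2 - 6*a*n + 8*a + 8*n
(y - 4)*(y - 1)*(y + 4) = y^3 - y^2 - 16*y + 16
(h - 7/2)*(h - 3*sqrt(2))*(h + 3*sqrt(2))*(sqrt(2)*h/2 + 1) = sqrt(2)*h^4/2 - 7*sqrt(2)*h^3/4 + h^3 - 9*sqrt(2)*h^2 - 7*h^2/2 - 18*h + 63*sqrt(2)*h/2 + 63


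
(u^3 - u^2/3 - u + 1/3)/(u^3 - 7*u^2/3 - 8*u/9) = 3*(-3*u^3 + u^2 + 3*u - 1)/(u*(-9*u^2 + 21*u + 8))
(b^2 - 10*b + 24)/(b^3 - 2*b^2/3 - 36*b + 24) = 3*(b - 4)/(3*b^2 + 16*b - 12)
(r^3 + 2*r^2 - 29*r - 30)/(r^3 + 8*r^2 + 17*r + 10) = (r^2 + r - 30)/(r^2 + 7*r + 10)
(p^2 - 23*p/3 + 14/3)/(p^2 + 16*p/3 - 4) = (p - 7)/(p + 6)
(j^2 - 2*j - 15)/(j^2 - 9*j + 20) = (j + 3)/(j - 4)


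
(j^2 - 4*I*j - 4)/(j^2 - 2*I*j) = (j - 2*I)/j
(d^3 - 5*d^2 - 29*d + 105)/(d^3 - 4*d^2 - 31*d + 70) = (d - 3)/(d - 2)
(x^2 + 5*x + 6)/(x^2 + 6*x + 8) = (x + 3)/(x + 4)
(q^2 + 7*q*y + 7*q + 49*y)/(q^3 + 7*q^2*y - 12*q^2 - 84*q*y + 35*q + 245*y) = (q + 7)/(q^2 - 12*q + 35)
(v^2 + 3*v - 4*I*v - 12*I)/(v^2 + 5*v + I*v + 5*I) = (v^2 + v*(3 - 4*I) - 12*I)/(v^2 + v*(5 + I) + 5*I)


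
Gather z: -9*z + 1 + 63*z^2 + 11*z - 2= 63*z^2 + 2*z - 1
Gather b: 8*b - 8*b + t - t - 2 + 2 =0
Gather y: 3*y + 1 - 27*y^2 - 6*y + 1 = -27*y^2 - 3*y + 2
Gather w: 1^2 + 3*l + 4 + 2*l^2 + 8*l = 2*l^2 + 11*l + 5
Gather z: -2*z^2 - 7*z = -2*z^2 - 7*z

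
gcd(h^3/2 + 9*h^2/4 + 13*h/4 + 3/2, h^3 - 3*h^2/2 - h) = 1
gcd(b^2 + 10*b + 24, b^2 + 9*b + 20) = b + 4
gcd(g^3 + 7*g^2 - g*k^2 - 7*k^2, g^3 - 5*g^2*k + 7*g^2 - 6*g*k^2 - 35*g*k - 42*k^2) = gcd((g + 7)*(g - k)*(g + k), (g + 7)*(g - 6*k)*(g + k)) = g^2 + g*k + 7*g + 7*k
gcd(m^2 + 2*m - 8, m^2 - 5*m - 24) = 1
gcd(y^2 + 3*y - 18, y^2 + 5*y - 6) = y + 6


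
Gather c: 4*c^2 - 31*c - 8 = 4*c^2 - 31*c - 8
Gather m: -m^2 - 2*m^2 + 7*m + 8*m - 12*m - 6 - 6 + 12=-3*m^2 + 3*m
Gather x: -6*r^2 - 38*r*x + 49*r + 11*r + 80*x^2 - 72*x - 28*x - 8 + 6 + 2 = -6*r^2 + 60*r + 80*x^2 + x*(-38*r - 100)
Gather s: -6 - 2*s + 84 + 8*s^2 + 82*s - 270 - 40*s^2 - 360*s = -32*s^2 - 280*s - 192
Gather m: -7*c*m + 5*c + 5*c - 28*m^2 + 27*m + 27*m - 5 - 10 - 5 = 10*c - 28*m^2 + m*(54 - 7*c) - 20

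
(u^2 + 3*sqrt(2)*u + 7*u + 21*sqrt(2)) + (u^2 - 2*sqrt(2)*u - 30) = 2*u^2 + sqrt(2)*u + 7*u - 30 + 21*sqrt(2)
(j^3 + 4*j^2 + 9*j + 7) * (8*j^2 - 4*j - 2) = 8*j^5 + 28*j^4 + 54*j^3 + 12*j^2 - 46*j - 14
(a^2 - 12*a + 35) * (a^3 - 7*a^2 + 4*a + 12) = a^5 - 19*a^4 + 123*a^3 - 281*a^2 - 4*a + 420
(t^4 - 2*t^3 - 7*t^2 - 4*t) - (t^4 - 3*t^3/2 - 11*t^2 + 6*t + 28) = -t^3/2 + 4*t^2 - 10*t - 28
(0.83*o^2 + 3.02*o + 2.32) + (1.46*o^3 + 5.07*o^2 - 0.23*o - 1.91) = 1.46*o^3 + 5.9*o^2 + 2.79*o + 0.41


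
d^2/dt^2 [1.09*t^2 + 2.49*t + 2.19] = 2.18000000000000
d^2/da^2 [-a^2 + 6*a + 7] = -2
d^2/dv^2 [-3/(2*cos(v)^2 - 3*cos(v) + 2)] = 3*(-16*sin(v)^4 + sin(v)^2 - 57*cos(v)/2 + 9*cos(3*v)/2 + 25)/(2*sin(v)^2 + 3*cos(v) - 4)^3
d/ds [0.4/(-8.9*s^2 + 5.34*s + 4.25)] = (7.12*s - 2.136)/(-8.9*s^2 + 5.34*s + 4.25)^2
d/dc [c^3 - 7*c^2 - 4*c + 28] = 3*c^2 - 14*c - 4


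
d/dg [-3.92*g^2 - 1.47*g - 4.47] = -7.84*g - 1.47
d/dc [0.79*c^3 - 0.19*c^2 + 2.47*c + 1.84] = 2.37*c^2 - 0.38*c + 2.47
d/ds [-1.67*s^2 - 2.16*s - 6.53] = -3.34*s - 2.16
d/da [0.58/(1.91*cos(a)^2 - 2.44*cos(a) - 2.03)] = (2.2156*cos(a) - 1.4152)*sin(a)/(-1.91*cos(a)^2 + 2.44*cos(a) + 2.03)^2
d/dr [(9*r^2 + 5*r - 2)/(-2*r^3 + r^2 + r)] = 2*(9*r^4 + 10*r^3 - 4*r^2 + 2*r + 1)/(r^2*(4*r^4 - 4*r^3 - 3*r^2 + 2*r + 1))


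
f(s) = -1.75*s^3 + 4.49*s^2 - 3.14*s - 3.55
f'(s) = -5.25*s^2 + 8.98*s - 3.14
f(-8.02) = 1213.17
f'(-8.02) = -412.84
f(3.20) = -24.96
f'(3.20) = -28.16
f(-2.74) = 74.76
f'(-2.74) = -67.16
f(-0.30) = -2.16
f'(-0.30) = -6.31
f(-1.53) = 18.03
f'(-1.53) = -29.17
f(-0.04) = -3.42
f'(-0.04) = -3.51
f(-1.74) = 24.73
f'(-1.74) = -34.66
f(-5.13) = 366.98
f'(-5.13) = -187.37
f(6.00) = -238.75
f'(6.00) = -138.26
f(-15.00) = 6960.05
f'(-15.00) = -1319.09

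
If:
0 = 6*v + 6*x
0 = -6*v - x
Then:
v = 0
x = 0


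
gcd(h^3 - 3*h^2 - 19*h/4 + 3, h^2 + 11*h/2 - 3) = h - 1/2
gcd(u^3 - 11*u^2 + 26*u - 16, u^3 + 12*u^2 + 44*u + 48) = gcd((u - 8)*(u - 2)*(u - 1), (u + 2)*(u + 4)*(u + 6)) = 1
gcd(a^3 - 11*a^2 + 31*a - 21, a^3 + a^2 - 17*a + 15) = a^2 - 4*a + 3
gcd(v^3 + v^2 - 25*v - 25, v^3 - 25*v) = v^2 - 25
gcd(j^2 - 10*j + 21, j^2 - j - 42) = j - 7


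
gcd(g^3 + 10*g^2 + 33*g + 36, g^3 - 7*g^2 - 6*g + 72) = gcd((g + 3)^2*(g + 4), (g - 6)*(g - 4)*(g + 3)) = g + 3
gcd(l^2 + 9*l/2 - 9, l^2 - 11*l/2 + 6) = l - 3/2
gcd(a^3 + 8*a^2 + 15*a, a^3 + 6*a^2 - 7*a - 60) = a + 5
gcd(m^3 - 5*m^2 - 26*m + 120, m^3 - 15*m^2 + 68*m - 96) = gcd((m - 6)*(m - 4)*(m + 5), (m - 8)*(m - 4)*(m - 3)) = m - 4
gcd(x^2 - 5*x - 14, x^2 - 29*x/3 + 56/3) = x - 7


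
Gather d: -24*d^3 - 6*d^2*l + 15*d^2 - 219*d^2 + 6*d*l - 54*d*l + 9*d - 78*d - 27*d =-24*d^3 + d^2*(-6*l - 204) + d*(-48*l - 96)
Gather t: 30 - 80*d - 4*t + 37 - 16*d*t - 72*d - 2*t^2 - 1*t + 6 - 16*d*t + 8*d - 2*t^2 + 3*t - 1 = -144*d - 4*t^2 + t*(-32*d - 2) + 72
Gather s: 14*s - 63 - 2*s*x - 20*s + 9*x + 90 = s*(-2*x - 6) + 9*x + 27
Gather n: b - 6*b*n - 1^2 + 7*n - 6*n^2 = b - 6*n^2 + n*(7 - 6*b) - 1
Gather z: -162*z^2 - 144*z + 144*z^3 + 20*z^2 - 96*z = 144*z^3 - 142*z^2 - 240*z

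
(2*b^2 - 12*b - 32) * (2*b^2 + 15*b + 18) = 4*b^4 + 6*b^3 - 208*b^2 - 696*b - 576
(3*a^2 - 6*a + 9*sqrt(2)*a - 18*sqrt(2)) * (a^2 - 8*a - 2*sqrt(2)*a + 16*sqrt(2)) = 3*a^4 - 30*a^3 + 3*sqrt(2)*a^3 - 30*sqrt(2)*a^2 + 12*a^2 + 48*sqrt(2)*a + 360*a - 576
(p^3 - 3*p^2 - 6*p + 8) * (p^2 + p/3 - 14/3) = p^5 - 8*p^4/3 - 35*p^3/3 + 20*p^2 + 92*p/3 - 112/3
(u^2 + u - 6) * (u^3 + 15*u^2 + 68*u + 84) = u^5 + 16*u^4 + 77*u^3 + 62*u^2 - 324*u - 504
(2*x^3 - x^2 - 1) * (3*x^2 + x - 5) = 6*x^5 - x^4 - 11*x^3 + 2*x^2 - x + 5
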